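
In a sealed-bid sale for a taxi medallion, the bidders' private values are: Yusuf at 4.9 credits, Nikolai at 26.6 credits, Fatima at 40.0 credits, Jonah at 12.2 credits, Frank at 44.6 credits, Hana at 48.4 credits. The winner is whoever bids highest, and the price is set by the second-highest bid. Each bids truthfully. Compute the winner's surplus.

Winner's surplus: 3.8 credits.

Sorted high to low: Hana 48.4 credits, then Frank 44.6 credits, then Fatima 40.0 credits, then Nikolai 26.6 credits, then Jonah 12.2 credits, then Yusuf 4.9 credits.
Hana wins with the top bid and pays the second-highest, 44.6 credits.
Surplus = 48.4 credits − 44.6 credits = 3.8 credits.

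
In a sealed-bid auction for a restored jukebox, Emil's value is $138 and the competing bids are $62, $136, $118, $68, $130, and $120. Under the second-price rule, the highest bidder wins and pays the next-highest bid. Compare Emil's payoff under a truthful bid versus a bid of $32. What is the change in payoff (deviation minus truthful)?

Payoff change: -$2.

The highest competing bid is $136.
Bidding truthfully at $138: Emil has the top bid, wins, and pays the second-highest bid $136. Payoff = $138 − $136 = $2.
Bidding $32: the top bid is $136 (a rival), so Emil loses. Payoff = $0.
Change = $0 − $2 = -$2.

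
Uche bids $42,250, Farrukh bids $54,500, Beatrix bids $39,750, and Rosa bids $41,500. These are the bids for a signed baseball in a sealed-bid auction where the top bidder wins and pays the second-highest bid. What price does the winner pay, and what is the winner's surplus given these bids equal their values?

Ordered from highest: Farrukh $54,500; Uche $42,250; Rosa $41,500; Beatrix $39,750.
Farrukh is the highest bidder, so Farrukh wins.
Under the second-price rule, the price is the second-highest bid: $42,250.
Surplus = $54,500 − $42,250 = $12,250.

The winner pays $42,250 for a surplus of $12,250.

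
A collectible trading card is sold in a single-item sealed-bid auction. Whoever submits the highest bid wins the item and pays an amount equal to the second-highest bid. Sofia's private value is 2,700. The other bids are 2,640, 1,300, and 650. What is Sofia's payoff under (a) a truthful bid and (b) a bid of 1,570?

The highest competing bid is 2,640.
Bidding truthfully at 2,700: Sofia has the top bid, wins, and pays the second-highest bid 2,640. Payoff = 2,700 − 2,640 = 60.
Bidding 1,570: the top bid is 2,640 (a rival), so Sofia loses. Payoff = 0.
This is the dominant-strategy logic: truthful bidding weakly beats any alternative.

Truthful: 60; alternative: 0.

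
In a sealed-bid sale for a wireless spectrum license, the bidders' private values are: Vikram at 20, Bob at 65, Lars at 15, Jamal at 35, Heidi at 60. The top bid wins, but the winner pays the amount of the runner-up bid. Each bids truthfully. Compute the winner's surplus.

Surplus = 5.

Sorted high to low: Bob 65 > Heidi 60 > Jamal 35 > Vikram 20 > Lars 15.
Bob wins with the top bid and pays the second-highest, 60.
Surplus = 65 − 60 = 5.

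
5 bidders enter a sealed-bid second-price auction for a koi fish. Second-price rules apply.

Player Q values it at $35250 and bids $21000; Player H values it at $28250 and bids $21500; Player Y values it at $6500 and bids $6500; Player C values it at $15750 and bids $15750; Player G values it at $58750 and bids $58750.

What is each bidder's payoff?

Ranking the bids: Player G $58750, then Player H $21500, then Player Q $21000, then Player C $15750, then Player Y $6500.
Player G has the top bid and wins; the price is the second-highest bid, $21500.
Player G's payoff = $58750 − $21500 = $37250. All other bidders lose, so their payoff is 0.

Player Q $0, Player H $0, Player Y $0, Player C $0, Player G $37250.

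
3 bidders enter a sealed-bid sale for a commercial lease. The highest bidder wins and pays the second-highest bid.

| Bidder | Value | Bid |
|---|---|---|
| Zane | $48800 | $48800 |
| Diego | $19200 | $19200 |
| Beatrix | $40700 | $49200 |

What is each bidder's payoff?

Ordered from highest: Beatrix $49200 > Zane $48800 > Diego $19200.
Beatrix has the top bid and wins; the price is the second-highest bid, $48800.
Beatrix's payoff = $40700 − $48800 = -$8100. All other bidders lose, so their payoff is 0.

Zane $0, Diego $0, Beatrix -$8100.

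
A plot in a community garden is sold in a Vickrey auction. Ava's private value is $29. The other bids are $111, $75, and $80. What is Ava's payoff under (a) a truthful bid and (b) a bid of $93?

Truthful: $0; alternative: $0.

The highest competing bid is $111.
Bidding truthfully at $29: the top bid is $111 (a rival), so Ava loses. Payoff = $0.
Bidding $93: the top bid is $111 (a rival), so Ava loses. Payoff = $0.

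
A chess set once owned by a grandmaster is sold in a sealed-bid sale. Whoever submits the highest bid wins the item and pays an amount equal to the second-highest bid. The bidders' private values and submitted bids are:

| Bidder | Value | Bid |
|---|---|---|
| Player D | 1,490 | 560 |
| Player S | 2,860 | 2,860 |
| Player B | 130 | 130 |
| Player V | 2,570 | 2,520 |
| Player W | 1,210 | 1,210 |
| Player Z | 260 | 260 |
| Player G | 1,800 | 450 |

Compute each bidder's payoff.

Payoffs: Player D 0, Player S 340, Player B 0, Player V 0, Player W 0, Player Z 0, Player G 0.

Sorted high to low: Player S 2,860 > Player V 2,520 > Player W 1,210 > Player D 560 > Player G 450 > Player Z 260 > Player B 130.
Player S has the top bid and wins; the price is the second-highest bid, 2,520.
Player S's payoff = 2,860 − 2,520 = 340. All other bidders lose, so their payoff is 0.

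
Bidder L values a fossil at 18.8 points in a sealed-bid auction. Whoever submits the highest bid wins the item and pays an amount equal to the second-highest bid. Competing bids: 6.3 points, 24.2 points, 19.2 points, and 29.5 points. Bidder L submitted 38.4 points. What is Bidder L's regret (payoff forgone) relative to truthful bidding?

The highest competing bid is 29.5 points.
Bidding truthfully at 18.8 points: the top bid is 29.5 points (a rival), so Bidder L loses. Payoff = 0.0 points.
Bidding 38.4 points: Bidder L has the top bid, wins, and pays the second-highest bid 29.5 points. Payoff = 18.8 points − 29.5 points = -10.7 points.
Regret = truthful payoff − actual payoff = 0.0 points − -10.7 points = 10.7 points.

Payoff forgone: 10.7 points.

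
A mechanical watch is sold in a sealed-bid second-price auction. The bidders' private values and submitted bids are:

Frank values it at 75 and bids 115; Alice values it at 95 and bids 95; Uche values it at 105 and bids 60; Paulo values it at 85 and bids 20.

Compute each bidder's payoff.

Payoffs: Frank -20, Alice 0, Uche 0, Paulo 0.

Ranking the bids: Frank 115, then Alice 95, then Uche 60, then Paulo 20.
Frank has the top bid and wins; the price is the second-highest bid, 95.
Frank's payoff = 75 − 95 = -20. All other bidders lose, so their payoff is 0.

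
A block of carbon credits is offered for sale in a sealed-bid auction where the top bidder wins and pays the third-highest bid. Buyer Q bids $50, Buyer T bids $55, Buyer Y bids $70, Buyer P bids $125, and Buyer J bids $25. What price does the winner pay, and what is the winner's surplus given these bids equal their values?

The winner pays $55 for a surplus of $70.

Sorted high to low: Buyer P $125 > Buyer Y $70 > Buyer T $55 > Buyer Q $50 > Buyer J $25.
Buyer P is the highest bidder, so Buyer P wins.
Under the third-price rule, the price is the third-highest bid: $55.
Surplus = $125 − $55 = $70.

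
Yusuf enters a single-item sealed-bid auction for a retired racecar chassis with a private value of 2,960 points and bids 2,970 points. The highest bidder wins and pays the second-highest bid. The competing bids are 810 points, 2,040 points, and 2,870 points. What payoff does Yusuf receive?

Highest competing bid: 2,870 points.
Yusuf's bid 2,970 points is the highest overall, so Yusuf wins and pays the second-highest bid, 2,870 points.
Payoff = value − price = 2,960 points − 2,870 points = 90 points.

Payoff = 90 points.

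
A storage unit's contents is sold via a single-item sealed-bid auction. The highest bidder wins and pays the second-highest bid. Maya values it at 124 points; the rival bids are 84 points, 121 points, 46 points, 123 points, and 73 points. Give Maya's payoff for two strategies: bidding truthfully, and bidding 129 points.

(a) 1 points  (b) 1 points

The highest competing bid is 123 points.
Bidding truthfully at 124 points: Maya has the top bid, wins, and pays the second-highest bid 123 points. Payoff = 124 points − 123 points = 1 points.
Bidding 129 points: Maya has the top bid, wins, and pays the second-highest bid 123 points. Payoff = 124 points − 123 points = 1 points.
The bid only affects whether you win, not the price — here both bids land on the same side of the top rival bid, so the deviation is payoff-neutral.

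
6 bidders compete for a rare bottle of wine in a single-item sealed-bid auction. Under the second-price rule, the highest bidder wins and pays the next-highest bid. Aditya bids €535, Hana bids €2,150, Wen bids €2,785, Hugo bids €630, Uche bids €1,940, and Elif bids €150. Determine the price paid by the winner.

Bids in descending order: Wen €2,785 > Hana €2,150 > Uche €1,940 > Hugo €630 > Aditya €535 > Elif €150.
Wen has the highest bid, so Wen wins.
The second-highest bid is €2,150, so that is what Wen pays.

€2,150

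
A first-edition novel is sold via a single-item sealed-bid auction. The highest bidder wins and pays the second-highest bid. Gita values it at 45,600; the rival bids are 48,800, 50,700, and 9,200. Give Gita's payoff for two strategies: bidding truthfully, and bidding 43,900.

The highest competing bid is 50,700.
Bidding truthfully at 45,600: the top bid is 50,700 (a rival), so Gita loses. Payoff = 0.
Bidding 43,900: the top bid is 50,700 (a rival), so Gita loses. Payoff = 0.

(a) 0  (b) 0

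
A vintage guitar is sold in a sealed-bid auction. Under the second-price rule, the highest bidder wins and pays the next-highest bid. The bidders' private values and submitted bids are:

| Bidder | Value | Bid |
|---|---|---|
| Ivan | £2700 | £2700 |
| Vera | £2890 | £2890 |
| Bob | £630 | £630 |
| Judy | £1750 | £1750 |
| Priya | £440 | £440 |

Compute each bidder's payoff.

Bids in descending order: Vera £2890, then Ivan £2700, then Judy £1750, then Bob £630, then Priya £440.
Vera has the top bid and wins; the price is the second-highest bid, £2700.
Vera's payoff = £2890 − £2700 = £190. All other bidders lose, so their payoff is 0.

Payoffs: Ivan £0, Vera £190, Bob £0, Judy £0, Priya £0.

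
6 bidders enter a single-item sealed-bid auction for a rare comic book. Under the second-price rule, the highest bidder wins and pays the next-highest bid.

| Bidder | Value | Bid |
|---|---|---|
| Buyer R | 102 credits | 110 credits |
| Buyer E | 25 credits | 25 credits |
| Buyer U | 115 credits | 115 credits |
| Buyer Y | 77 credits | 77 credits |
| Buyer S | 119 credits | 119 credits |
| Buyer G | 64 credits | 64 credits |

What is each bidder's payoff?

Buyer R 0 credits, Buyer E 0 credits, Buyer U 0 credits, Buyer Y 0 credits, Buyer S 4 credits, Buyer G 0 credits.

Ordered from highest: Buyer S 119 credits; Buyer U 115 credits; Buyer R 110 credits; Buyer Y 77 credits; Buyer G 64 credits; Buyer E 25 credits.
Buyer S has the top bid and wins; the price is the second-highest bid, 115 credits.
Buyer S's payoff = 119 credits − 115 credits = 4 credits. All other bidders lose, so their payoff is 0.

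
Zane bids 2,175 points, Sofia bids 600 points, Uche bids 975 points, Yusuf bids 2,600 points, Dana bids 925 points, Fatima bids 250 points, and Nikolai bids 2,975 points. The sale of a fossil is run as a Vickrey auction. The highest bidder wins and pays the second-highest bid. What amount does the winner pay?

Price paid: 2,600 points.

Bids in descending order: Nikolai 2,975 points > Yusuf 2,600 points > Zane 2,175 points > Uche 975 points > Dana 925 points > Sofia 600 points > Fatima 250 points.
Nikolai has the highest bid, so Nikolai wins.
The second-highest bid is 2,600 points, so that is what Nikolai pays.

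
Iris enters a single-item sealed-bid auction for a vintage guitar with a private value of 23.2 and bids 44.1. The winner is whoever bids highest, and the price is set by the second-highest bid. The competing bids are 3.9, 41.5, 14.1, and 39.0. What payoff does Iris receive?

Highest competing bid: 41.5.
Iris's bid 44.1 is the highest overall, so Iris wins and pays the second-highest bid, 41.5.
Payoff = value − price = 23.2 − 41.5 = -18.3.
Overbidding won the item at a price above value — truthful bidding would have avoided this loss.

-18.3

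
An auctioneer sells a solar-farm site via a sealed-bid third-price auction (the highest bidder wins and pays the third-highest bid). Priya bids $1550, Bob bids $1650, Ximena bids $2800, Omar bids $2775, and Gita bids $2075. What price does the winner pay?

Bids in descending order: Ximena $2800; Omar $2775; Gita $2075; Bob $1650; Priya $1550.
Ximena is the highest bidder, so Ximena wins.
Under the third-price rule, the price is the third-highest bid: $2075.

$2075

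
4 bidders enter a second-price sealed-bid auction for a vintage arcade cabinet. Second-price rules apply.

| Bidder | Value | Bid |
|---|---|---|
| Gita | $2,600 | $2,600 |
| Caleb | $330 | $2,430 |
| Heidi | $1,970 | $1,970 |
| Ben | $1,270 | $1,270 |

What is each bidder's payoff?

Gita $170, Caleb $0, Heidi $0, Ben $0.

Ordered from highest: Gita $2,600; Caleb $2,430; Heidi $1,970; Ben $1,270.
Gita has the top bid and wins; the price is the second-highest bid, $2,430.
Gita's payoff = $2,600 − $2,430 = $170. All other bidders lose, so their payoff is 0.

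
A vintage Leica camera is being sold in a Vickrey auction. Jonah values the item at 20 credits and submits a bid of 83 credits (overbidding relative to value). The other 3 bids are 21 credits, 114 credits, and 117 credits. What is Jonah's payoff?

Highest competing bid: 117 credits.
Jonah's bid 83 credits is not the highest, so Jonah loses, pays nothing, and earns zero payoff.

Payoff = 0 credits.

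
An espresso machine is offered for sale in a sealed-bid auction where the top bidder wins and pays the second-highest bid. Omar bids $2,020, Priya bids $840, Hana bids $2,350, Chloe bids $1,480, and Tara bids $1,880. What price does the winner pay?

Sorted high to low: Hana $2,350; Omar $2,020; Tara $1,880; Chloe $1,480; Priya $840.
Hana is the highest bidder, so Hana wins.
Under the second-price rule, the price is the second-highest bid: $2,020.

$2,020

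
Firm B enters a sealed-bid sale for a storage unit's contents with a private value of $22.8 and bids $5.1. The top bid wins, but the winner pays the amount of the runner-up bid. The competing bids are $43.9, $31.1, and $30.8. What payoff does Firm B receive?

Firm B's payoff: $0.0.

Highest competing bid: $43.9.
Firm B's bid $5.1 is not the highest, so Firm B loses, pays nothing, and earns zero payoff.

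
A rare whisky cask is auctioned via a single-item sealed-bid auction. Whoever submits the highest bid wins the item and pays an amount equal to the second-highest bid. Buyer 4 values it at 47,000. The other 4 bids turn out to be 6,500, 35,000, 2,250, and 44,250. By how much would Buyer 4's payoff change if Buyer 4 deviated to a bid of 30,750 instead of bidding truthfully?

The highest competing bid is 44,250.
Bidding truthfully at 47,000: Buyer 4 has the top bid, wins, and pays the second-highest bid 44,250. Payoff = 47,000 − 44,250 = 2,750.
Bidding 30,750: the top bid is 44,250 (a rival), so Buyer 4 loses. Payoff = 0.
Change = 0 − 2,750 = -2,750.

Change in payoff: -2,750.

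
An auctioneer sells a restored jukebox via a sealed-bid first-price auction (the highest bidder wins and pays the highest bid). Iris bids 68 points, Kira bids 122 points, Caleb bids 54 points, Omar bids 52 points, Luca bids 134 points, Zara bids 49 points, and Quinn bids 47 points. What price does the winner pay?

Price paid: 134 points.

Sorted high to low: Luca 134 points; Kira 122 points; Iris 68 points; Caleb 54 points; Omar 52 points; Zara 49 points; Quinn 47 points.
Luca is the highest bidder, so Luca wins.
Under the first-price rule, the price is the highest bid: 134 points.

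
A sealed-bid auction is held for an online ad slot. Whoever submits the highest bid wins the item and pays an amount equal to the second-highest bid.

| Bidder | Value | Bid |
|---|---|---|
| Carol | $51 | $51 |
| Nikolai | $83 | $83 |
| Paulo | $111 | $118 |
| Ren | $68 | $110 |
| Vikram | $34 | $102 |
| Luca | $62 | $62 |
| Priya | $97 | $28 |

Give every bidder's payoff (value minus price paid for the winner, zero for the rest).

Sorted high to low: Paulo $118; Ren $110; Vikram $102; Nikolai $83; Luca $62; Carol $51; Priya $28.
Paulo has the top bid and wins; the price is the second-highest bid, $110.
Paulo's payoff = $111 − $110 = $1. All other bidders lose, so their payoff is 0.

Payoffs: Carol $0, Nikolai $0, Paulo $1, Ren $0, Vikram $0, Luca $0, Priya $0.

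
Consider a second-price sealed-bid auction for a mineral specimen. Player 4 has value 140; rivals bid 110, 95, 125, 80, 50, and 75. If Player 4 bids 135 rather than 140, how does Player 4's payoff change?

Payoff change: 0.

The highest competing bid is 125.
Bidding truthfully at 140: Player 4 has the top bid, wins, and pays the second-highest bid 125. Payoff = 140 − 125 = 15.
Bidding 135: Player 4 has the top bid, wins, and pays the second-highest bid 125. Payoff = 140 − 125 = 15.
Change = 15 − 15 = 0.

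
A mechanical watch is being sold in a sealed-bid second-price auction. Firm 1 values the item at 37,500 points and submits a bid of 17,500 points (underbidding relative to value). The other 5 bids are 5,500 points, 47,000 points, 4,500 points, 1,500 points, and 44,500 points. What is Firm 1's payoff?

0 points

Highest competing bid: 47,000 points.
Firm 1's bid 17,500 points is not the highest, so Firm 1 loses, pays nothing, and earns zero payoff.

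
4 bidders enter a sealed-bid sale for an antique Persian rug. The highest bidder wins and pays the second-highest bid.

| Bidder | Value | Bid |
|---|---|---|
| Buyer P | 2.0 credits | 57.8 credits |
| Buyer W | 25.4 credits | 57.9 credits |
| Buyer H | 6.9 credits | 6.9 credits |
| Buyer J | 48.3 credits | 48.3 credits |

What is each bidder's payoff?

Buyer P 0.0 credits, Buyer W -32.4 credits, Buyer H 0.0 credits, Buyer J 0.0 credits.

Sorted high to low: Buyer W 57.9 credits, then Buyer P 57.8 credits, then Buyer J 48.3 credits, then Buyer H 6.9 credits.
Buyer W has the top bid and wins; the price is the second-highest bid, 57.8 credits.
Buyer W's payoff = 25.4 credits − 57.8 credits = -32.4 credits. All other bidders lose, so their payoff is 0.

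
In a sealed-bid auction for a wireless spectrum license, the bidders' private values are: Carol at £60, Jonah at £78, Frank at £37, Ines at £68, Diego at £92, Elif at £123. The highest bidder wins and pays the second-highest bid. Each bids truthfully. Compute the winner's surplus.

Ranking the bids: Elif £123; Diego £92; Jonah £78; Ines £68; Carol £60; Frank £37.
Elif wins with the top bid and pays the second-highest, £92.
Surplus = £123 − £92 = £31.

Surplus = £31.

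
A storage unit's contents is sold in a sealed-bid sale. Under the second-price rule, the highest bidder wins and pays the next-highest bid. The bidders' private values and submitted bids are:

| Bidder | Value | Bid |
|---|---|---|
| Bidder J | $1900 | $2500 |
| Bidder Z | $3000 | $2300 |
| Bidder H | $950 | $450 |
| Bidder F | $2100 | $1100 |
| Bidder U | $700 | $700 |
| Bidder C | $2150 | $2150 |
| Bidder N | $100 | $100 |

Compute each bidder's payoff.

Ordered from highest: Bidder J $2500 > Bidder Z $2300 > Bidder C $2150 > Bidder F $1100 > Bidder U $700 > Bidder H $450 > Bidder N $100.
Bidder J has the top bid and wins; the price is the second-highest bid, $2300.
Bidder J's payoff = $1900 − $2300 = -$400. All other bidders lose, so their payoff is 0.

Bidder J -$400, Bidder Z $0, Bidder H $0, Bidder F $0, Bidder U $0, Bidder C $0, Bidder N $0.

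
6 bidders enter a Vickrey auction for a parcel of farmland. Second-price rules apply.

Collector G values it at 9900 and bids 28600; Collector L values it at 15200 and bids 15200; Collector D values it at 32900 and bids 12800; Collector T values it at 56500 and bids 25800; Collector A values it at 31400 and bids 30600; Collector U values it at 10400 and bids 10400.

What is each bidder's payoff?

Ordered from highest: Collector A 30600, then Collector G 28600, then Collector T 25800, then Collector L 15200, then Collector D 12800, then Collector U 10400.
Collector A has the top bid and wins; the price is the second-highest bid, 28600.
Collector A's payoff = 31400 − 28600 = 2800. All other bidders lose, so their payoff is 0.

Payoffs: Collector G 0, Collector L 0, Collector D 0, Collector T 0, Collector A 2800, Collector U 0.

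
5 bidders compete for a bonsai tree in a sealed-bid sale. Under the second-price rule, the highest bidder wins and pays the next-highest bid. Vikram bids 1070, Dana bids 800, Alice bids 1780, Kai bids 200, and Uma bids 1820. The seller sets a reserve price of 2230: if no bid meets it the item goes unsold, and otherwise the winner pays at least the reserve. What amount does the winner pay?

unsold

Bids in descending order: Uma 1820, then Alice 1780, then Vikram 1070, then Dana 800, then Kai 200.
The top bid 1820 is below the reserve 2230, so the item goes unsold and nothing is paid.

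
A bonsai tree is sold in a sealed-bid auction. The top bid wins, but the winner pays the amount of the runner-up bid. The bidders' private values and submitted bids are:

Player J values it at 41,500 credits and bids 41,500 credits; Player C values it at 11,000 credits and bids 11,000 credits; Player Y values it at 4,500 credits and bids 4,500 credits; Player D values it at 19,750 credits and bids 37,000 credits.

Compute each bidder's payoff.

Payoffs: Player J 4,500 credits, Player C 0 credits, Player Y 0 credits, Player D 0 credits.

Sorted high to low: Player J 41,500 credits, then Player D 37,000 credits, then Player C 11,000 credits, then Player Y 4,500 credits.
Player J has the top bid and wins; the price is the second-highest bid, 37,000 credits.
Player J's payoff = 41,500 credits − 37,000 credits = 4,500 credits. All other bidders lose, so their payoff is 0.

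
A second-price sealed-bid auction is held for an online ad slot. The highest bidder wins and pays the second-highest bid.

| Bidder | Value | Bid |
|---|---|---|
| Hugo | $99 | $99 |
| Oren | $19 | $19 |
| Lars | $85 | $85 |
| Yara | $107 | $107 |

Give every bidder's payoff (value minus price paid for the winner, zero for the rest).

Bids in descending order: Yara $107, then Hugo $99, then Lars $85, then Oren $19.
Yara has the top bid and wins; the price is the second-highest bid, $99.
Yara's payoff = $107 − $99 = $8. All other bidders lose, so their payoff is 0.

Payoffs: Hugo $0, Oren $0, Lars $0, Yara $8.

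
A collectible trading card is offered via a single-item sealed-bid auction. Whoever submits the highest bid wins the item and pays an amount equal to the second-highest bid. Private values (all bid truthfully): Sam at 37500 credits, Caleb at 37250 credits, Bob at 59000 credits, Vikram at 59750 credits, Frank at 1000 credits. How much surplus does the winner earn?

Bids in descending order: Vikram 59750 credits > Bob 59000 credits > Sam 37500 credits > Caleb 37250 credits > Frank 1000 credits.
Vikram wins with the top bid and pays the second-highest, 59000 credits.
Surplus = 59750 credits − 59000 credits = 750 credits.

Winner's surplus: 750 credits.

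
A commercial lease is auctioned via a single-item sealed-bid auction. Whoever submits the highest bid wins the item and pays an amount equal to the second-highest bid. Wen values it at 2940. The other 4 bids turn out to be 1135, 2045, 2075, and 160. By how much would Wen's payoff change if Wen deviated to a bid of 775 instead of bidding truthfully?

-865

The highest competing bid is 2075.
Bidding truthfully at 2940: Wen has the top bid, wins, and pays the second-highest bid 2075. Payoff = 2940 − 2075 = 865.
Bidding 775: the top bid is 2075 (a rival), so Wen loses. Payoff = 0.
Change = 0 − 865 = -865.
This is the dominant-strategy logic: truthful bidding weakly beats any alternative.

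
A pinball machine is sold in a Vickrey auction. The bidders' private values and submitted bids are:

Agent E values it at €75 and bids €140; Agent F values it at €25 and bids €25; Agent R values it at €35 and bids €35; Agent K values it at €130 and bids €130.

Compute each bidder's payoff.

Ranking the bids: Agent E €140 > Agent K €130 > Agent R €35 > Agent F €25.
Agent E has the top bid and wins; the price is the second-highest bid, €130.
Agent E's payoff = €75 − €130 = -€55. All other bidders lose, so their payoff is 0.

Agent E -€55, Agent F €0, Agent R €0, Agent K €0.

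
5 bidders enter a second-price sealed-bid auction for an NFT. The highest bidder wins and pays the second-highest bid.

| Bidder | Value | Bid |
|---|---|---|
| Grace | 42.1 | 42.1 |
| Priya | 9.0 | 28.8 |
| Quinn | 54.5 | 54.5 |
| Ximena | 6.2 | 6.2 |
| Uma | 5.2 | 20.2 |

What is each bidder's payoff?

Bids in descending order: Quinn 54.5, then Grace 42.1, then Priya 28.8, then Uma 20.2, then Ximena 6.2.
Quinn has the top bid and wins; the price is the second-highest bid, 42.1.
Quinn's payoff = 54.5 − 42.1 = 12.4. All other bidders lose, so their payoff is 0.

Payoffs: Grace 0.0, Priya 0.0, Quinn 12.4, Ximena 0.0, Uma 0.0.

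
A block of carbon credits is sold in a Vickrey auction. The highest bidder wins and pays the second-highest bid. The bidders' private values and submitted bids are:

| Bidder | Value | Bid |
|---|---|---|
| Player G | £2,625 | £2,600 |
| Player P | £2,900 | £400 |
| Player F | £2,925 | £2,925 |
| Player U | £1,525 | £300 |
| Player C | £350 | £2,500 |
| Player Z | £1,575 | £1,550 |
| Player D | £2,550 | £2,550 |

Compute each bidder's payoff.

Ranking the bids: Player F £2,925, then Player G £2,600, then Player D £2,550, then Player C £2,500, then Player Z £1,550, then Player P £400, then Player U £300.
Player F has the top bid and wins; the price is the second-highest bid, £2,600.
Player F's payoff = £2,925 − £2,600 = £325. All other bidders lose, so their payoff is 0.

Player G £0, Player P £0, Player F £325, Player U £0, Player C £0, Player Z £0, Player D £0.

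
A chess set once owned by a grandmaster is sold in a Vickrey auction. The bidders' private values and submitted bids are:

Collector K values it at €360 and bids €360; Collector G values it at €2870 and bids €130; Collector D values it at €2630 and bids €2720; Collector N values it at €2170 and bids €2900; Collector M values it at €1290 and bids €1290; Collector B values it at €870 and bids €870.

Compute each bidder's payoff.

Ordered from highest: Collector N €2900; Collector D €2720; Collector M €1290; Collector B €870; Collector K €360; Collector G €130.
Collector N has the top bid and wins; the price is the second-highest bid, €2720.
Collector N's payoff = €2170 − €2720 = -€550. All other bidders lose, so their payoff is 0.

Payoffs: Collector K €0, Collector G €0, Collector D €0, Collector N -€550, Collector M €0, Collector B €0.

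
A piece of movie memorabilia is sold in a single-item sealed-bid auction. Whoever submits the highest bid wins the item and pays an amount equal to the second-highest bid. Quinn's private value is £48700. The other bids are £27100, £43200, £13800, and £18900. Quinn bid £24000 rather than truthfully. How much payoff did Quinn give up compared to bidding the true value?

The highest competing bid is £43200.
Bidding truthfully at £48700: Quinn has the top bid, wins, and pays the second-highest bid £43200. Payoff = £48700 − £43200 = £5500.
Bidding £24000: the top bid is £43200 (a rival), so Quinn loses. Payoff = £0.
Regret = truthful payoff − actual payoff = £5500 − £0 = £5500.

£5500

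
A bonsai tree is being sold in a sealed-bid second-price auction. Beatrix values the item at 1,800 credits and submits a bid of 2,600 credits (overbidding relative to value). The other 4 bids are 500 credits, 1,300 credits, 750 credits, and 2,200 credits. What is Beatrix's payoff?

Highest competing bid: 2,200 credits.
Beatrix's bid 2,600 credits is the highest overall, so Beatrix wins and pays the second-highest bid, 2,200 credits.
Payoff = value − price = 1,800 credits − 2,200 credits = -400 credits.

Beatrix's payoff: -400 credits.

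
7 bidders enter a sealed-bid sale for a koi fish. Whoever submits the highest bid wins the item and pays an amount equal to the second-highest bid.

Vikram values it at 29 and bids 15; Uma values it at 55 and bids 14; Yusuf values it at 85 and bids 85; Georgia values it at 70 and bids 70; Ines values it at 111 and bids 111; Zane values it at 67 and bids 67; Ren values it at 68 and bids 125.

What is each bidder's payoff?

Vikram 0, Uma 0, Yusuf 0, Georgia 0, Ines 0, Zane 0, Ren -43.

Ordered from highest: Ren 125; Ines 111; Yusuf 85; Georgia 70; Zane 67; Vikram 15; Uma 14.
Ren has the top bid and wins; the price is the second-highest bid, 111.
Ren's payoff = 68 − 111 = -43. All other bidders lose, so their payoff is 0.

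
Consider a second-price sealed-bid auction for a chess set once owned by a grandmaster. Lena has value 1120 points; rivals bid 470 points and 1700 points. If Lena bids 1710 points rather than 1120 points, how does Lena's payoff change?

The highest competing bid is 1700 points.
Bidding truthfully at 1120 points: the top bid is 1700 points (a rival), so Lena loses. Payoff = 0 points.
Bidding 1710 points: Lena has the top bid, wins, and pays the second-highest bid 1700 points. Payoff = 1120 points − 1700 points = -580 points.
Change = -580 points − 0 points = -580 points.
This is the dominant-strategy logic: truthful bidding weakly beats any alternative.

Change in payoff: -580 points.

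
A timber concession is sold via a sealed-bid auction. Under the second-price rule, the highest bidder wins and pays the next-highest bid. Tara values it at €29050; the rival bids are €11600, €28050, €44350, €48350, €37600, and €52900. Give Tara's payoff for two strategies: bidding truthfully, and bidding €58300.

The highest competing bid is €52900.
Bidding truthfully at €29050: the top bid is €52900 (a rival), so Tara loses. Payoff = €0.
Bidding €58300: Tara has the top bid, wins, and pays the second-highest bid €52900. Payoff = €29050 − €52900 = -€23850.

Truthful: €0; alternative: -€23850.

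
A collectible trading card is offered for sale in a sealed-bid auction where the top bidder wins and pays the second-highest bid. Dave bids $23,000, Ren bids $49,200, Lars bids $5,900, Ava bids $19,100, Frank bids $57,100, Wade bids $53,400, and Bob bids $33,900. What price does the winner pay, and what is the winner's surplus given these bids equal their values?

The winner pays $53,400 for a surplus of $3,700.

Ordered from highest: Frank $57,100; Wade $53,400; Ren $49,200; Bob $33,900; Dave $23,000; Ava $19,100; Lars $5,900.
Frank is the highest bidder, so Frank wins.
Under the second-price rule, the price is the second-highest bid: $53,400.
Surplus = $57,100 − $53,400 = $3,700.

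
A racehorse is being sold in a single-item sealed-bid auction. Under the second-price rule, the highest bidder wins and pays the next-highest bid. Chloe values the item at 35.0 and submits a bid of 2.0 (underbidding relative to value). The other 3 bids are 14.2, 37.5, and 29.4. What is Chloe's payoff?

0.0

Highest competing bid: 37.5.
Chloe's bid 2.0 is not the highest, so Chloe loses, pays nothing, and earns zero payoff.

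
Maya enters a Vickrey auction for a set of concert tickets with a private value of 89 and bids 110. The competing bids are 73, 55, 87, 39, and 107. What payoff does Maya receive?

Highest competing bid: 107.
Maya's bid 110 is the highest overall, so Maya wins and pays the second-highest bid, 107.
Payoff = value − price = 89 − 107 = -18.

Payoff = -18.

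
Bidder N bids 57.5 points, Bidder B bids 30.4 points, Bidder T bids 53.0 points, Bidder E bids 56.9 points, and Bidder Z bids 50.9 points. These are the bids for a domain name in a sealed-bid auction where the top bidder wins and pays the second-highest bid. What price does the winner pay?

56.9 points

Bids in descending order: Bidder N 57.5 points > Bidder E 56.9 points > Bidder T 53.0 points > Bidder Z 50.9 points > Bidder B 30.4 points.
Bidder N is the highest bidder, so Bidder N wins.
Under the second-price rule, the price is the second-highest bid: 56.9 points.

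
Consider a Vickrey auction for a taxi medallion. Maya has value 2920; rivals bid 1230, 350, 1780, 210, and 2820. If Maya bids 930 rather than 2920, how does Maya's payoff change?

The highest competing bid is 2820.
Bidding truthfully at 2920: Maya has the top bid, wins, and pays the second-highest bid 2820. Payoff = 2920 − 2820 = 100.
Bidding 930: the top bid is 2820 (a rival), so Maya loses. Payoff = 0.
Change = 0 − 100 = -100.

-100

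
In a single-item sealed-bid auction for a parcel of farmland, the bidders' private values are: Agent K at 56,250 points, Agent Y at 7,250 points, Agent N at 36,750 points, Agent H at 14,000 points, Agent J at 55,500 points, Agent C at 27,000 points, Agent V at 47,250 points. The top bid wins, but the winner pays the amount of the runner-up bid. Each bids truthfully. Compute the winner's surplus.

Ranking the bids: Agent K 56,250 points > Agent J 55,500 points > Agent V 47,250 points > Agent N 36,750 points > Agent C 27,000 points > Agent H 14,000 points > Agent Y 7,250 points.
Agent K wins with the top bid and pays the second-highest, 55,500 points.
Surplus = 56,250 points − 55,500 points = 750 points.

Winner's surplus: 750 points.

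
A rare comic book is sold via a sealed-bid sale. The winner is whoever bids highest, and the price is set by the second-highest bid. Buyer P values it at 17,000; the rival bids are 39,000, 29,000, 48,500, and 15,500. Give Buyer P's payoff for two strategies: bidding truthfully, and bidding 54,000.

(a) 0  (b) -31,500

The highest competing bid is 48,500.
Bidding truthfully at 17,000: the top bid is 48,500 (a rival), so Buyer P loses. Payoff = 0.
Bidding 54,000: Buyer P has the top bid, wins, and pays the second-highest bid 48,500. Payoff = 17,000 − 48,500 = -31,500.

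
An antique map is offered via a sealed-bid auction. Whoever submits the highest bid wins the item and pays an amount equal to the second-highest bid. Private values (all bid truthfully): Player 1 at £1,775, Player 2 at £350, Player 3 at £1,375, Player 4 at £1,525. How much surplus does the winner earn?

Winner's surplus: £250.

Bids in descending order: Player 1 £1,775, then Player 4 £1,525, then Player 3 £1,375, then Player 2 £350.
Player 1 wins with the top bid and pays the second-highest, £1,525.
Surplus = £1,775 − £1,525 = £250.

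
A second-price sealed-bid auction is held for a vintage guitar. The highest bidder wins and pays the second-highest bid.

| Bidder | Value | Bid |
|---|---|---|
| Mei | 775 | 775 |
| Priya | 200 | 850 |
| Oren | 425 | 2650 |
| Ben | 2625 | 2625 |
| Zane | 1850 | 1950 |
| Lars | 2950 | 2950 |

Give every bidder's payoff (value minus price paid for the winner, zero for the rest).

Ranking the bids: Lars 2950, then Oren 2650, then Ben 2625, then Zane 1950, then Priya 850, then Mei 775.
Lars has the top bid and wins; the price is the second-highest bid, 2650.
Lars's payoff = 2950 − 2650 = 300. All other bidders lose, so their payoff is 0.

Payoffs: Mei 0, Priya 0, Oren 0, Ben 0, Zane 0, Lars 300.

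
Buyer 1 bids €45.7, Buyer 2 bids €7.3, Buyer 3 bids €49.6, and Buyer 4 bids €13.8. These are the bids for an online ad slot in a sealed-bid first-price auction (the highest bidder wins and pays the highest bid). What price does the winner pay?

The winner pays €49.6.

Ordered from highest: Buyer 3 €49.6; Buyer 1 €45.7; Buyer 4 €13.8; Buyer 2 €7.3.
Buyer 3 is the highest bidder, so Buyer 3 wins.
Under the first-price rule, the price is the highest bid: €49.6.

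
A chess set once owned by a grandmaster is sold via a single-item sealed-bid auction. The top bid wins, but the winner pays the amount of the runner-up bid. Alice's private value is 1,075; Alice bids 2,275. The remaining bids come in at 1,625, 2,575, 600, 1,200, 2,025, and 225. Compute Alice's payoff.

Highest competing bid: 2,575.
Alice's bid 2,275 is not the highest, so Alice loses, pays nothing, and earns zero payoff.

Alice's payoff: 0.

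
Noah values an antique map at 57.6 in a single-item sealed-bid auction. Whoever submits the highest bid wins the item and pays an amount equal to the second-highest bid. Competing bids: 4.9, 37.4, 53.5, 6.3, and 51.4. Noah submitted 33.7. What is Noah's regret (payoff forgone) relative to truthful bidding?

Payoff forgone: 4.1.

The highest competing bid is 53.5.
Bidding truthfully at 57.6: Noah has the top bid, wins, and pays the second-highest bid 53.5. Payoff = 57.6 − 53.5 = 4.1.
Bidding 33.7: the top bid is 53.5 (a rival), so Noah loses. Payoff = 0.0.
Regret = truthful payoff − actual payoff = 4.1 − 0.0 = 4.1.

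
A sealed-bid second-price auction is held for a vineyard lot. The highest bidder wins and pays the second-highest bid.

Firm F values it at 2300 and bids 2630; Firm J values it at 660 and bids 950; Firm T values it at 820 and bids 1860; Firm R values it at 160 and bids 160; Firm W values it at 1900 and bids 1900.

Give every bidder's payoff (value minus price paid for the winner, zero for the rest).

Ranking the bids: Firm F 2630; Firm W 1900; Firm T 1860; Firm J 950; Firm R 160.
Firm F has the top bid and wins; the price is the second-highest bid, 1900.
Firm F's payoff = 2300 − 1900 = 400. All other bidders lose, so their payoff is 0.

Payoffs: Firm F 400, Firm J 0, Firm T 0, Firm R 0, Firm W 0.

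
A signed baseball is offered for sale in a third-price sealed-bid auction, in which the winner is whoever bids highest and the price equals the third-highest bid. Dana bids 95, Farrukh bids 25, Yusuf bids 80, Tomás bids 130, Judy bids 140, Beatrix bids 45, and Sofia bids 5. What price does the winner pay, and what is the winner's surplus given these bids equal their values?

Price 95; surplus 45.

Bids in descending order: Judy 140, then Tomás 130, then Dana 95, then Yusuf 80, then Beatrix 45, then Farrukh 25, then Sofia 5.
Judy is the highest bidder, so Judy wins.
Under the third-price rule, the price is the third-highest bid: 95.
Surplus = 140 − 95 = 45.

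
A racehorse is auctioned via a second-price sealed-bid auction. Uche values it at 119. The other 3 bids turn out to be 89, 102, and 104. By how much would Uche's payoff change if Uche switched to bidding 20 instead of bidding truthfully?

The highest competing bid is 104.
Bidding truthfully at 119: Uche has the top bid, wins, and pays the second-highest bid 104. Payoff = 119 − 104 = 15.
Bidding 20: the top bid is 104 (a rival), so Uche loses. Payoff = 0.
Change = 0 − 15 = -15.
Deviating from a truthful bid can only lose payoff in a second-price auction — never gain.

Change in payoff: -15.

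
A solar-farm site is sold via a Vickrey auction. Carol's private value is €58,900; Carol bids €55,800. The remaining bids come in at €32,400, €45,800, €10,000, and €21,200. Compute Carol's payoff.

Highest competing bid: €45,800.
Carol's bid €55,800 is the highest overall, so Carol wins and pays the second-highest bid, €45,800.
Payoff = value − price = €58,900 − €45,800 = €13,100.

Carol's payoff: €13,100.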